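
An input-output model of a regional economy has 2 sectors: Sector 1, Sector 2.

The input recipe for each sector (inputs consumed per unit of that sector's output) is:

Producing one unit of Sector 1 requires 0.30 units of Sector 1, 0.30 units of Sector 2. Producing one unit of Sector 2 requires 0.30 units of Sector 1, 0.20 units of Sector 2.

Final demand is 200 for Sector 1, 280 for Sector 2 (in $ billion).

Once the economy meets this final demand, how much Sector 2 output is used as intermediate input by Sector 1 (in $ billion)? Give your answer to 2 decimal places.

z_21 = 155.74

I − A =
  [   0.70    -0.30]
  [  -0.30     0.80]
det(I−A) = (0.70)(0.80) − (-0.30)(-0.30) = 0.4700
adj(I−A) = [[0.80, 0.30], [0.30, 0.70]]
(I − A)⁻¹ = adj(I−A) / det(I−A) ≈
  [   1.7021     0.6383]
  [   0.6383     1.4894]
First solve x = (I − A)⁻¹ d = adj(I−A)·d / det(I−A); in particular x_1 = (0.80·200 + 0.30·280) / 0.4700 = 244.00 / 0.4700 ≈ 519.1489.
Intermediate flow from 2 to 1: z_21 = a_21 · x_1 = 0.30 × 244.00 / 0.4700 = 73.20 / 0.4700 ≈ 155.74.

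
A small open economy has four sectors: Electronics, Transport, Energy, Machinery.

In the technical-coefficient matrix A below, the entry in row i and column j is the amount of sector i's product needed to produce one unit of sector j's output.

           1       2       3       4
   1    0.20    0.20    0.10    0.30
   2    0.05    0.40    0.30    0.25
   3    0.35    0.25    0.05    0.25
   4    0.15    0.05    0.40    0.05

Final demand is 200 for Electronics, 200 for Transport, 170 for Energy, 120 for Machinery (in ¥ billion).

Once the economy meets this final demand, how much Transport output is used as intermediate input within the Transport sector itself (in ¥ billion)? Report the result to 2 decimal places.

I − A =
  [   0.80    -0.20    -0.10    -0.30]
  [  -0.05     0.60    -0.30    -0.25]
  [  -0.35    -0.25     0.95    -0.25]
  [  -0.15    -0.05    -0.40     0.95]
Compute the cofactors C_ij = (−1)^(i+j)·(3×3 minor ij) of I−A; the adjugate is their transpose:
adj(I−A) = Cᵀ =
  [ 0.369625   0.229750   0.209250   0.232250]
  [ 0.221750   0.520250   0.309000   0.288250]
  [ 0.239500   0.268000   0.401250   0.251750]
  [ 0.170875   0.176500   0.218250   0.343250]
det(I−A) = Σ_j (I−A)_1j·C_1j = (0.80)(0.369625) + (-0.20)(0.221750) + (-0.10)(0.239500) + (-0.30)(0.170875) = 0.1761375
(I − A)⁻¹ = adj(I−A) / det(I−A) ≈
  [   2.0985     1.3044     1.1880     1.3186]
  [   1.2590     2.9537     1.7543     1.6365]
  [   1.3597     1.5215     2.2780     1.4293]
  [   0.9701     1.0021     1.2391     1.9488]
First solve x = (I − A)⁻¹ d = adj(I−A)·d / det(I−A); in particular x_2 = (0.221750·200 + 0.520250·200 + 0.309000·170 + 0.288250·120) / 0.1761375 = 235.52 / 0.1761375 ≈ 1337.1372.
Intermediate flow from 2 to 2: z_22 = a_22 · x_2 = 0.40 × 235.52 / 0.1761375 = 94.208 / 0.1761375 ≈ 534.85.

z_22 = 534.85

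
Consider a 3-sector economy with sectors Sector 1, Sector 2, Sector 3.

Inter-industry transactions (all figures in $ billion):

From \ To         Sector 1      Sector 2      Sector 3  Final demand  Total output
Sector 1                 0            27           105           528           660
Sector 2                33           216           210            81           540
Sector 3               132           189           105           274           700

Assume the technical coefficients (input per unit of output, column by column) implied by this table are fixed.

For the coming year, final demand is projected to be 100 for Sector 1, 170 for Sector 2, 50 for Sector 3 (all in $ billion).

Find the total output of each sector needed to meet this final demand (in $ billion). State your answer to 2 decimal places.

x_1 = 163.22, x_2 = 435.14, x_3 = 276.40

Technical coefficients a_ij = z_ij / X_j:
  a_11 = 0/660 = 0.00, a_21 = 33/660 = 0.05, a_31 = 132/660 = 0.20
  a_12 = 27/540 = 0.05, a_22 = 216/540 = 0.40, a_32 = 189/540 = 0.35
  a_13 = 105/700 = 0.15, a_23 = 210/700 = 0.30, a_33 = 105/700 = 0.15
I − A =
  [   1.00    -0.05    -0.15]
  [  -0.05     0.60    -0.30]
  [  -0.20    -0.35     0.85]
Cofactors of I−A, C_ij = (−1)^(i+j)·(minor ij) (rows/columns in the sector order above):
  C_11 = (0.60)(0.85) − (-0.30)(-0.35) = 0.4050
  C_12 = −[(-0.05)(0.85) − (-0.30)(-0.20)] = 0.1025
  C_13 = (-0.05)(-0.35) − (0.60)(-0.20) = 0.1375
  C_21 = −[(-0.05)(0.85) − (-0.15)(-0.35)] = 0.0950
  C_22 = (1.00)(0.85) − (-0.15)(-0.20) = 0.8200
  C_23 = −[(1.00)(-0.35) − (-0.05)(-0.20)] = 0.3600
  C_31 = (-0.05)(-0.30) − (-0.15)(0.60) = 0.1050
  C_32 = −[(1.00)(-0.30) − (-0.15)(-0.05)] = 0.3075
  C_33 = (1.00)(0.60) − (-0.05)(-0.05) = 0.5975
det(I−A) = Σ_j (I−A)_1j·C_1j = (1.00)(0.4050) + (-0.05)(0.1025) + (-0.15)(0.1375) = 0.37925
adj(I−A) = Cᵀ =
  [ 0.4050   0.0950   0.1050]
  [ 0.1025   0.8200   0.3075]
  [ 0.1375   0.3600   0.5975]
(I − A)⁻¹ = adj(I−A) / det(I−A) ≈
  [   1.0679     0.2505     0.2769]
  [   0.2703     2.1622     0.8108]
  [   0.3626     0.9492     1.5755]
x = (I − A)⁻¹ d = adj(I−A)·d / det(I−A), with det(I−A) = 0.37925:
  x_1 = (0.4050·100 + 0.0950·170 + 0.1050·50) / 0.37925 = 61.90 / 0.37925 ≈ 163.22
  x_2 = (0.1025·100 + 0.8200·170 + 0.3075·50) / 0.37925 = 165.025 / 0.37925 ≈ 435.14
  x_3 = (0.1375·100 + 0.3600·170 + 0.5975·50) / 0.37925 = 104.825 / 0.37925 ≈ 276.40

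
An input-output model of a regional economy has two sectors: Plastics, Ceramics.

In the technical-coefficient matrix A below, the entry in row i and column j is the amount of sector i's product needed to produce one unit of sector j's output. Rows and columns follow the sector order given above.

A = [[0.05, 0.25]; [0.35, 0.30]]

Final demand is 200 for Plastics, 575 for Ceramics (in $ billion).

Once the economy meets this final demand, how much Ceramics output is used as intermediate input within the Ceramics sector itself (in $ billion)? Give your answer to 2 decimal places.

z_22 = 320.13

I − A =
  [   0.95    -0.25]
  [  -0.35     0.70]
det(I−A) = (0.95)(0.70) − (-0.25)(-0.35) = 0.5775
adj(I−A) = [[0.70, 0.25], [0.35, 0.95]]
(I − A)⁻¹ = adj(I−A) / det(I−A) ≈
  [   1.2121     0.4329]
  [   0.6061     1.6450]
First solve x = (I − A)⁻¹ d = adj(I−A)·d / det(I−A); in particular x_2 = (0.35·200 + 0.95·575) / 0.5775 = 616.25 / 0.5775 ≈ 1067.0996.
Intermediate flow from 2 to 2: z_22 = a_22 · x_2 = 0.30 × 616.25 / 0.5775 = 184.875 / 0.5775 ≈ 320.13.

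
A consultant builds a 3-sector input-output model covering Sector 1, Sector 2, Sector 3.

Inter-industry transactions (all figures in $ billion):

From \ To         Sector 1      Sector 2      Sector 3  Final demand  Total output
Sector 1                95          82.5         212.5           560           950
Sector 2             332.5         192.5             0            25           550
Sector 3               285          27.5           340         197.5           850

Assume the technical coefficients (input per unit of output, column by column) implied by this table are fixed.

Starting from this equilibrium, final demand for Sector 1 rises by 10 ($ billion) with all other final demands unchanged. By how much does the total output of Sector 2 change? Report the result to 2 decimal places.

Technical coefficients a_ij = z_ij / X_j:
  a_11 = 95/950 = 0.10, a_21 = 332.5/950 = 0.35, a_31 = 285/950 = 0.30
  a_12 = 82.5/550 = 0.15, a_22 = 192.5/550 = 0.35, a_32 = 27.5/550 = 0.05
  a_13 = 212.5/850 = 0.25, a_23 = 0/850 = 0.00, a_33 = 340/850 = 0.40
I − A =
  [   0.90    -0.15    -0.25]
  [  -0.35     0.65     0.00]
  [  -0.30    -0.05     0.60]
Cofactors of I−A, C_ij = (−1)^(i+j)·(minor ij) (rows/columns in the sector order above):
  C_11 = (0.65)(0.60) − (0.00)(-0.05) = 0.3900
  C_12 = −[(-0.35)(0.60) − (0.00)(-0.30)] = 0.2100
  C_13 = (-0.35)(-0.05) − (0.65)(-0.30) = 0.2125
  C_21 = −[(-0.15)(0.60) − (-0.25)(-0.05)] = 0.1025
  C_22 = (0.90)(0.60) − (-0.25)(-0.30) = 0.4650
  C_23 = −[(0.90)(-0.05) − (-0.15)(-0.30)] = 0.0900
  C_31 = (-0.15)(0.00) − (-0.25)(0.65) = 0.1625
  C_32 = −[(0.90)(0.00) − (-0.25)(-0.35)] = 0.0875
  C_33 = (0.90)(0.65) − (-0.15)(-0.35) = 0.5325
det(I−A) = Σ_j (I−A)_1j·C_1j = (0.90)(0.3900) + (-0.15)(0.2100) + (-0.25)(0.2125) = 0.266375
adj(I−A) = Cᵀ =
  [ 0.3900   0.1025   0.1625]
  [ 0.2100   0.4650   0.0875]
  [ 0.2125   0.0900   0.5325]
(I − A)⁻¹ = adj(I−A) / det(I−A) ≈
  [   1.4641     0.3848     0.6100]
  [   0.7884     1.7457     0.3285]
  [   0.7977     0.3379     1.9991]
Δx = (I − A)⁻¹ Δd with Δd having +10 in the Sector 1 component and 0 elsewhere.
So Δx_2 = L_21 · (+10), where L_21 = adj(I−A)_21 / det(I−A) = 0.2100 / 0.266375.
Δx_2 = 0.2100 × (+10) / 0.266375 = 2.10 / 0.266375 ≈ 7.88.

Δx_2 = 7.88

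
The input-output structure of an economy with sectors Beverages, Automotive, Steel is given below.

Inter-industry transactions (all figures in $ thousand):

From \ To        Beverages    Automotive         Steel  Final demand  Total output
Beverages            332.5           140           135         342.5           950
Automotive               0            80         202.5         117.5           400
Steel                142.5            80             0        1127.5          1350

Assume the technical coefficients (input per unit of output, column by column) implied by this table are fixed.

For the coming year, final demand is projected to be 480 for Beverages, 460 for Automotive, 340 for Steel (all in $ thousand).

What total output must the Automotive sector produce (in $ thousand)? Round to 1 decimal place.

Technical coefficients a_ij = z_ij / X_j:
  a_BB = 332.5/950 = 0.35, a_AB = 0/950 = 0.00, a_SB = 142.5/950 = 0.15
  a_BA = 140/400 = 0.35, a_AA = 80/400 = 0.20, a_SA = 80/400 = 0.20
  a_BS = 135/1350 = 0.10, a_AS = 202.5/1350 = 0.15, a_SS = 0/1350 = 0.00
I − A =
  [   0.65    -0.35    -0.10]
  [   0.00     0.80    -0.15]
  [  -0.15    -0.20     1.00]
Cofactors of I−A, C_ij = (−1)^(i+j)·(minor ij) (rows/columns in the sector order above):
  C_11 = (0.80)(1.00) − (-0.15)(-0.20) = 0.7700
  C_12 = −[(0.00)(1.00) − (-0.15)(-0.15)] = 0.0225
  C_13 = (0.00)(-0.20) − (0.80)(-0.15) = 0.1200
  C_21 = −[(-0.35)(1.00) − (-0.10)(-0.20)] = 0.3700
  C_22 = (0.65)(1.00) − (-0.10)(-0.15) = 0.6350
  C_23 = −[(0.65)(-0.20) − (-0.35)(-0.15)] = 0.1825
  C_31 = (-0.35)(-0.15) − (-0.10)(0.80) = 0.1325
  C_32 = −[(0.65)(-0.15) − (-0.10)(0.00)] = 0.0975
  C_33 = (0.65)(0.80) − (-0.35)(0.00) = 0.5200
det(I−A) = Σ_j (I−A)_1j·C_1j = (0.65)(0.7700) + (-0.35)(0.0225) + (-0.10)(0.1200) = 0.480625
adj(I−A) = Cᵀ =
  [ 0.7700   0.3700   0.1325]
  [ 0.0225   0.6350   0.0975]
  [ 0.1200   0.1825   0.5200]
(I − A)⁻¹ = adj(I−A) / det(I−A) ≈
  [   1.6021     0.7698     0.2757]
  [   0.0468     1.3212     0.2029]
  [   0.2497     0.3797     1.0819]
x = (I − A)⁻¹ d = adj(I−A)·d / det(I−A), with det(I−A) = 0.480625:
  x_B = (0.7700·480 + 0.3700·460 + 0.1325·340) / 0.480625 = 584.85 / 0.480625 ≈ 1216.9
  x_A = (0.0225·480 + 0.6350·460 + 0.0975·340) / 0.480625 = 336.05 / 0.480625 ≈ 699.2
  x_S = (0.1200·480 + 0.1825·460 + 0.5200·340) / 0.480625 = 318.35 / 0.480625 ≈ 662.4

x_A = 699.2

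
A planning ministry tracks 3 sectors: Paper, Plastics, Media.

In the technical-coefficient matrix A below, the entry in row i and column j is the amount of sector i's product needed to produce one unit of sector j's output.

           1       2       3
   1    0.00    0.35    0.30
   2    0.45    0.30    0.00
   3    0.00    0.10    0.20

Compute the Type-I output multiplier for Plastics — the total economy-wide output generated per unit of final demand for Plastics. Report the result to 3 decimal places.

I − A =
  [   1.00    -0.35    -0.30]
  [  -0.45     0.70     0.00]
  [   0.00    -0.10     0.80]
Cofactors of I−A, C_ij = (−1)^(i+j)·(minor ij) (rows/columns in the sector order above):
  C_11 = (0.70)(0.80) − (0.00)(-0.10) = 0.5600
  C_12 = −[(-0.45)(0.80) − (0.00)(0.00)] = 0.3600
  C_13 = (-0.45)(-0.10) − (0.70)(0.00) = 0.0450
  C_21 = −[(-0.35)(0.80) − (-0.30)(-0.10)] = 0.3100
  C_22 = (1.00)(0.80) − (-0.30)(0.00) = 0.8000
  C_23 = −[(1.00)(-0.10) − (-0.35)(0.00)] = 0.1000
  C_31 = (-0.35)(0.00) − (-0.30)(0.70) = 0.2100
  C_32 = −[(1.00)(0.00) − (-0.30)(-0.45)] = 0.1350
  C_33 = (1.00)(0.70) − (-0.35)(-0.45) = 0.5425
det(I−A) = Σ_j (I−A)_1j·C_1j = (1.00)(0.5600) + (-0.35)(0.3600) + (-0.30)(0.0450) = 0.4205
adj(I−A) = Cᵀ =
  [ 0.5600   0.3100   0.2100]
  [ 0.3600   0.8000   0.1350]
  [ 0.0450   0.1000   0.5425]
(I − A)⁻¹ = adj(I−A) / det(I−A) ≈
  [   1.3317     0.7372     0.4994]
  [   0.8561     1.9025     0.3210]
  [   0.1070     0.2378     1.2901]
The output multiplier for sector j is the column-j sum of the Leontief inverse (I − A)⁻¹ = adj(I−A) / det(I−A).
Column 2 of adj(I−A): (0.3100, 0.8000, 0.1000); det(I−A) = 0.4205.
m_2 = (0.3100 + 0.8000 + 0.1000) / 0.4205 = 1.21 / 0.4205 ≈ 2.878.

m_2 = 2.878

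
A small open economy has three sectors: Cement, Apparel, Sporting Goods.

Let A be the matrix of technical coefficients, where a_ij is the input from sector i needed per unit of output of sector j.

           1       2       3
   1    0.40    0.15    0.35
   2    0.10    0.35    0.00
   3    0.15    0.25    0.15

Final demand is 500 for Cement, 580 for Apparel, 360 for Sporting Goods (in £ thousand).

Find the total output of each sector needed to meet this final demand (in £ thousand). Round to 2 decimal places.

x_1 = 1750.25, x_2 = 1161.58, x_3 = 1074.04

I − A =
  [   0.60    -0.15    -0.35]
  [  -0.10     0.65     0.00]
  [  -0.15    -0.25     0.85]
Cofactors of I−A, C_ij = (−1)^(i+j)·(minor ij) (rows/columns in the sector order above):
  C_11 = (0.65)(0.85) − (0.00)(-0.25) = 0.5525
  C_12 = −[(-0.10)(0.85) − (0.00)(-0.15)] = 0.0850
  C_13 = (-0.10)(-0.25) − (0.65)(-0.15) = 0.1225
  C_21 = −[(-0.15)(0.85) − (-0.35)(-0.25)] = 0.2150
  C_22 = (0.60)(0.85) − (-0.35)(-0.15) = 0.4575
  C_23 = −[(0.60)(-0.25) − (-0.15)(-0.15)] = 0.1725
  C_31 = (-0.15)(0.00) − (-0.35)(0.65) = 0.2275
  C_32 = −[(0.60)(0.00) − (-0.35)(-0.10)] = 0.0350
  C_33 = (0.60)(0.65) − (-0.15)(-0.10) = 0.3750
det(I−A) = Σ_j (I−A)_1j·C_1j = (0.60)(0.5525) + (-0.15)(0.0850) + (-0.35)(0.1225) = 0.275875
adj(I−A) = Cᵀ =
  [ 0.5525   0.2150   0.2275]
  [ 0.0850   0.4575   0.0350]
  [ 0.1225   0.1725   0.3750]
(I − A)⁻¹ = adj(I−A) / det(I−A) ≈
  [   2.0027     0.7793     0.8246]
  [   0.3081     1.6584     0.1269]
  [   0.4440     0.6253     1.3593]
x = (I − A)⁻¹ d = adj(I−A)·d / det(I−A), with det(I−A) = 0.275875:
  x_1 = (0.5525·500 + 0.2150·580 + 0.2275·360) / 0.275875 = 482.85 / 0.275875 ≈ 1750.25
  x_2 = (0.0850·500 + 0.4575·580 + 0.0350·360) / 0.275875 = 320.45 / 0.275875 ≈ 1161.58
  x_3 = (0.1225·500 + 0.1725·580 + 0.3750·360) / 0.275875 = 296.30 / 0.275875 ≈ 1074.04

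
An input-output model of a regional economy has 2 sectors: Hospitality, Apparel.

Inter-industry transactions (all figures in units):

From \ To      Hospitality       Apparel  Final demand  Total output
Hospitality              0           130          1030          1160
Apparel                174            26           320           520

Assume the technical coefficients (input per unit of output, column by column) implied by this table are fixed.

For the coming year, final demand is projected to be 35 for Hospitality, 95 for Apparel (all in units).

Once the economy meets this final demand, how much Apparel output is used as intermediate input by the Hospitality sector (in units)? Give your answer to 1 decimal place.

Technical coefficients a_ij = z_ij / X_j:
  a_HH = 0/1160 = 0.00, a_AH = 174/1160 = 0.15
  a_HA = 130/520 = 0.25, a_AA = 26/520 = 0.05
I − A =
  [   1.00    -0.25]
  [  -0.15     0.95]
det(I−A) = (1.00)(0.95) − (-0.25)(-0.15) = 0.9125
adj(I−A) = [[0.95, 0.25], [0.15, 1.00]]
(I − A)⁻¹ = adj(I−A) / det(I−A) ≈
  [   1.0411     0.2740]
  [   0.1644     1.0959]
First solve x = (I − A)⁻¹ d = adj(I−A)·d / det(I−A); in particular x_H = (0.95·35 + 0.25·95) / 0.9125 = 57.00 / 0.9125 ≈ 62.466.
Intermediate flow from A to H: z_AH = a_AH · x_H = 0.15 × 57.00 / 0.9125 = 8.55 / 0.9125 ≈ 9.4.

z_AH = 9.4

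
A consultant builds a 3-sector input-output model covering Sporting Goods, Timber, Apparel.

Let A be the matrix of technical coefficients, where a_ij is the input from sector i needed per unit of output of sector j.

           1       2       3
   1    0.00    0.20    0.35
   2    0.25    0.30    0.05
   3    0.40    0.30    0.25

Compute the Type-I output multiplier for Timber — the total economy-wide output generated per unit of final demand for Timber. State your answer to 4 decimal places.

I − A =
  [   1.00    -0.20    -0.35]
  [  -0.25     0.70    -0.05]
  [  -0.40    -0.30     0.75]
Cofactors of I−A, C_ij = (−1)^(i+j)·(minor ij) (rows/columns in the sector order above):
  C_11 = (0.70)(0.75) − (-0.05)(-0.30) = 0.5100
  C_12 = −[(-0.25)(0.75) − (-0.05)(-0.40)] = 0.2075
  C_13 = (-0.25)(-0.30) − (0.70)(-0.40) = 0.3550
  C_21 = −[(-0.20)(0.75) − (-0.35)(-0.30)] = 0.2550
  C_22 = (1.00)(0.75) − (-0.35)(-0.40) = 0.6100
  C_23 = −[(1.00)(-0.30) − (-0.20)(-0.40)] = 0.3800
  C_31 = (-0.20)(-0.05) − (-0.35)(0.70) = 0.2550
  C_32 = −[(1.00)(-0.05) − (-0.35)(-0.25)] = 0.1375
  C_33 = (1.00)(0.70) − (-0.20)(-0.25) = 0.6500
det(I−A) = Σ_j (I−A)_1j·C_1j = (1.00)(0.5100) + (-0.20)(0.2075) + (-0.35)(0.3550) = 0.34425
adj(I−A) = Cᵀ =
  [ 0.5100   0.2550   0.2550]
  [ 0.2075   0.6100   0.1375]
  [ 0.3550   0.3800   0.6500]
(I − A)⁻¹ = adj(I−A) / det(I−A) ≈
  [   1.48148     0.74074     0.74074]
  [   0.60276     1.77197     0.39942]
  [   1.03123     1.10385     1.88816]
The output multiplier for sector j is the column-j sum of the Leontief inverse (I − A)⁻¹ = adj(I−A) / det(I−A).
Column 2 of adj(I−A): (0.2550, 0.6100, 0.3800); det(I−A) = 0.34425.
m_2 = (0.2550 + 0.6100 + 0.3800) / 0.34425 = 1.245 / 0.34425 ≈ 3.6166.

m_2 = 3.6166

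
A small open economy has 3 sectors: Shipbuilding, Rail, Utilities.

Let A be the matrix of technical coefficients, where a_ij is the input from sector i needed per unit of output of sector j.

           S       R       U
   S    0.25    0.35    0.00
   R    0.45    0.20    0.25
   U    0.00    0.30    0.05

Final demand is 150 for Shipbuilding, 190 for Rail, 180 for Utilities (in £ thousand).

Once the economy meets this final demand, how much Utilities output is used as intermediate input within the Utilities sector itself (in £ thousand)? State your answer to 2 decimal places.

z_UU = 19.59

I − A =
  [   0.75    -0.35     0.00]
  [  -0.45     0.80    -0.25]
  [   0.00    -0.30     0.95]
Cofactors of I−A, C_ij = (−1)^(i+j)·(minor ij) (rows/columns in the sector order above):
  C_11 = (0.80)(0.95) − (-0.25)(-0.30) = 0.6850
  C_12 = −[(-0.45)(0.95) − (-0.25)(0.00)] = 0.4275
  C_13 = (-0.45)(-0.30) − (0.80)(0.00) = 0.1350
  C_21 = −[(-0.35)(0.95) − (0.00)(-0.30)] = 0.3325
  C_22 = (0.75)(0.95) − (0.00)(0.00) = 0.7125
  C_23 = −[(0.75)(-0.30) − (-0.35)(0.00)] = 0.2250
  C_31 = (-0.35)(-0.25) − (0.00)(0.80) = 0.0875
  C_32 = −[(0.75)(-0.25) − (0.00)(-0.45)] = 0.1875
  C_33 = (0.75)(0.80) − (-0.35)(-0.45) = 0.4425
det(I−A) = Σ_j (I−A)_1j·C_1j = (0.75)(0.6850) + (-0.35)(0.4275) + (0.00)(0.1350) = 0.364125
adj(I−A) = Cᵀ =
  [ 0.6850   0.3325   0.0875]
  [ 0.4275   0.7125   0.1875]
  [ 0.1350   0.2250   0.4425]
(I − A)⁻¹ = adj(I−A) / det(I−A) ≈
  [   1.8812     0.9131     0.2403]
  [   1.1740     1.9567     0.5149]
  [   0.3708     0.6179     1.2152]
First solve x = (I − A)⁻¹ d = adj(I−A)·d / det(I−A); in particular x_U = (0.1350·150 + 0.2250·190 + 0.4425·180) / 0.364125 = 142.65 / 0.364125 ≈ 391.7611.
Intermediate flow from U to U: z_UU = a_UU · x_U = 0.05 × 142.65 / 0.364125 = 7.1325 / 0.364125 ≈ 19.59.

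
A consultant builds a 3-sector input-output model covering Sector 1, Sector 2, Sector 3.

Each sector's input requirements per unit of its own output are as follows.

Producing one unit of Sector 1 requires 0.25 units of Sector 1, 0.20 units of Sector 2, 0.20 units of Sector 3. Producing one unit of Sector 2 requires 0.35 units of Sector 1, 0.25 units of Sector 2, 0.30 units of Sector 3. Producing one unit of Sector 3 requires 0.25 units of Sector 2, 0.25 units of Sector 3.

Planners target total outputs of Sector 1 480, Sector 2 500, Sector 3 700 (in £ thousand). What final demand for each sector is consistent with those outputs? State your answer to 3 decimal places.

d_1 = 185.000, d_2 = 104.000, d_3 = 279.000

I − A =
  [   0.75    -0.35     0.00]
  [  -0.20     0.75    -0.25]
  [  -0.20    -0.30     0.75]
d = (I − A) x:
  d_1 = (+0.75)·480 + (-0.35)·500 + (+0.00)·700 = 185.000
  d_2 = (-0.20)·480 + (+0.75)·500 + (-0.25)·700 = 104.000
  d_3 = (-0.20)·480 + (-0.30)·500 + (+0.75)·700 = 279.000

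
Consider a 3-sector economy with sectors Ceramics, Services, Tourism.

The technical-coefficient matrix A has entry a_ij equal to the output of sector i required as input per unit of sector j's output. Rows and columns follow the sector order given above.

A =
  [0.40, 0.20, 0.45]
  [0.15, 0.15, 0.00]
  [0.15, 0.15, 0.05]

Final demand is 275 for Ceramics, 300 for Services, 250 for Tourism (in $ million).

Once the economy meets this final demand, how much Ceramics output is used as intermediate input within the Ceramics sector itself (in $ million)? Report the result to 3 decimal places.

z_11 = 406.628

I − A =
  [   0.60    -0.20    -0.45]
  [  -0.15     0.85     0.00]
  [  -0.15    -0.15     0.95]
Cofactors of I−A, C_ij = (−1)^(i+j)·(minor ij) (rows/columns in the sector order above):
  C_11 = (0.85)(0.95) − (0.00)(-0.15) = 0.8075
  C_12 = −[(-0.15)(0.95) − (0.00)(-0.15)] = 0.1425
  C_13 = (-0.15)(-0.15) − (0.85)(-0.15) = 0.1500
  C_21 = −[(-0.20)(0.95) − (-0.45)(-0.15)] = 0.2575
  C_22 = (0.60)(0.95) − (-0.45)(-0.15) = 0.5025
  C_23 = −[(0.60)(-0.15) − (-0.20)(-0.15)] = 0.1200
  C_31 = (-0.20)(0.00) − (-0.45)(0.85) = 0.3825
  C_32 = −[(0.60)(0.00) − (-0.45)(-0.15)] = 0.0675
  C_33 = (0.60)(0.85) − (-0.20)(-0.15) = 0.4800
det(I−A) = Σ_j (I−A)_1j·C_1j = (0.60)(0.8075) + (-0.20)(0.1425) + (-0.45)(0.1500) = 0.3885
adj(I−A) = Cᵀ =
  [ 0.8075   0.2575   0.3825]
  [ 0.1425   0.5025   0.0675]
  [ 0.1500   0.1200   0.4800]
(I − A)⁻¹ = adj(I−A) / det(I−A) ≈
  [   2.0785     0.6628     0.9846]
  [   0.3668     1.2934     0.1737]
  [   0.3861     0.3089     1.2355]
First solve x = (I − A)⁻¹ d = adj(I−A)·d / det(I−A); in particular x_1 = (0.8075·275 + 0.2575·300 + 0.3825·250) / 0.3885 = 394.9375 / 0.3885 ≈ 1016.57014.
Intermediate flow from 1 to 1: z_11 = a_11 · x_1 = 0.40 × 394.9375 / 0.3885 = 157.975 / 0.3885 ≈ 406.628.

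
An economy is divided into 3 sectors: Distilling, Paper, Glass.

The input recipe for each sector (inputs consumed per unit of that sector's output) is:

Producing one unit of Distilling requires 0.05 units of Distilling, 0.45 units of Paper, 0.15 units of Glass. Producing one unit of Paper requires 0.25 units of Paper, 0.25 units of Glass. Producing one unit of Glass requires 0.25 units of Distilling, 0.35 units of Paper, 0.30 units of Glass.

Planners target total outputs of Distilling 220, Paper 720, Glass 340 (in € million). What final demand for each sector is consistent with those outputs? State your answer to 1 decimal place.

I − A =
  [   0.95     0.00    -0.25]
  [  -0.45     0.75    -0.35]
  [  -0.15    -0.25     0.70]
d = (I − A) x:
  d_1 = (+0.95)·220 + (+0.00)·720 + (-0.25)·340 = 124.0
  d_2 = (-0.45)·220 + (+0.75)·720 + (-0.35)·340 = 322.0
  d_3 = (-0.15)·220 + (-0.25)·720 + (+0.70)·340 = 25.0

d_1 = 124.0, d_2 = 322.0, d_3 = 25.0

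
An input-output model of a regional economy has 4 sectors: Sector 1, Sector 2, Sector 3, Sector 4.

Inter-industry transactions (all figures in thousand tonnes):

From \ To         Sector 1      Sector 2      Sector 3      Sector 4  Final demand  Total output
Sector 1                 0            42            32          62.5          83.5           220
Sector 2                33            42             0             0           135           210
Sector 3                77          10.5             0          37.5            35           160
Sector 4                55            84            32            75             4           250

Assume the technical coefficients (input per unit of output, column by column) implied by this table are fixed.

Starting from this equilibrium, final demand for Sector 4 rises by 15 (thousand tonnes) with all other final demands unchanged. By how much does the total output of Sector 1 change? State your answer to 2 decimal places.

Technical coefficients a_ij = z_ij / X_j:
  a_11 = 0/220 = 0.00, a_21 = 33/220 = 0.15, a_31 = 77/220 = 0.35, a_41 = 55/220 = 0.25
  a_12 = 42/210 = 0.20, a_22 = 42/210 = 0.20, a_32 = 10.5/210 = 0.05, a_42 = 84/210 = 0.40
  a_13 = 32/160 = 0.20, a_23 = 0/160 = 0.00, a_33 = 0/160 = 0.00, a_43 = 32/160 = 0.20
  a_14 = 62.5/250 = 0.25, a_24 = 0/250 = 0.00, a_34 = 37.5/250 = 0.15, a_44 = 75/250 = 0.30
I − A =
  [   1.00    -0.20    -0.20    -0.25]
  [  -0.15     0.80     0.00     0.00]
  [  -0.35    -0.05     1.00    -0.15]
  [  -0.25    -0.40    -0.20     0.70]
Compute the cofactors C_ij = (−1)^(i+j)·(3×3 minor ij) of I−A; the adjugate is their transpose:
adj(I−A) = Cᵀ =
  [ 0.536000   0.255500   0.152000   0.224000]
  [ 0.100500   0.533500   0.028500   0.042000]
  [ 0.240250   0.183375   0.474000   0.187375]
  [ 0.317500   0.448500   0.206000   0.712500]
det(I−A) = Σ_j (I−A)_1j·C_1j = (1.00)(0.536000) + (-0.20)(0.100500) + (-0.20)(0.240250) + (-0.25)(0.317500) = 0.388475
(I − A)⁻¹ = adj(I−A) / det(I−A) ≈
  [   1.3798     0.6577     0.3913     0.5766]
  [   0.2587     1.3733     0.0734     0.1081]
  [   0.6184     0.4720     1.2202     0.4823]
  [   0.8173     1.1545     0.5303     1.8341]
Δx = (I − A)⁻¹ Δd with Δd having +15 in the Sector 4 component and 0 elsewhere.
So Δx_1 = L_14 · (+15), where L_14 = adj(I−A)_14 / det(I−A) = 0.224000 / 0.388475.
Δx_1 = 0.224000 × (+15) / 0.388475 = 3.36 / 0.388475 ≈ 8.65.

Δx_1 = 8.65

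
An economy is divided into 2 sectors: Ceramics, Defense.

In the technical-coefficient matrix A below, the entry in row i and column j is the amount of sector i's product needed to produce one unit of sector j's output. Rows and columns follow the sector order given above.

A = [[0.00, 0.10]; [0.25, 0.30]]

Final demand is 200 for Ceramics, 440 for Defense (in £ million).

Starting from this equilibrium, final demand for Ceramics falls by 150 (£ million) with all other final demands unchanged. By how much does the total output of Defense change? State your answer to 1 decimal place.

Δx_2 = -55.6

I − A =
  [   1.00    -0.10]
  [  -0.25     0.70]
det(I−A) = (1.00)(0.70) − (-0.10)(-0.25) = 0.6750
adj(I−A) = [[0.70, 0.10], [0.25, 1.00]]
(I − A)⁻¹ = adj(I−A) / det(I−A) ≈
  [   1.0370     0.1481]
  [   0.3704     1.4815]
Δx = (I − A)⁻¹ Δd with Δd having -150 in the Ceramics component and 0 elsewhere.
So Δx_2 = L_21 · (-150), where L_21 = adj(I−A)_21 / det(I−A) = 0.25 / 0.6750.
Δx_2 = 0.25 × (-150) / 0.6750 = -37.50 / 0.6750 ≈ -55.6.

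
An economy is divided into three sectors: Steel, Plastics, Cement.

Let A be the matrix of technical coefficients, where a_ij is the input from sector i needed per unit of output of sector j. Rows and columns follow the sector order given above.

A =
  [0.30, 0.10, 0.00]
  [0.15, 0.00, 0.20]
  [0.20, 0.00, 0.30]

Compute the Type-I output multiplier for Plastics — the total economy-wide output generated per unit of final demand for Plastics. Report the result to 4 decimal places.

m_P = 1.2198

I − A =
  [   0.70    -0.10     0.00]
  [  -0.15     1.00    -0.20]
  [  -0.20     0.00     0.70]
Cofactors of I−A, C_ij = (−1)^(i+j)·(minor ij) (rows/columns in the sector order above):
  C_11 = (1.00)(0.70) − (-0.20)(0.00) = 0.7000
  C_12 = −[(-0.15)(0.70) − (-0.20)(-0.20)] = 0.1450
  C_13 = (-0.15)(0.00) − (1.00)(-0.20) = 0.2000
  C_21 = −[(-0.10)(0.70) − (0.00)(0.00)] = 0.0700
  C_22 = (0.70)(0.70) − (0.00)(-0.20) = 0.4900
  C_23 = −[(0.70)(0.00) − (-0.10)(-0.20)] = 0.0200
  C_31 = (-0.10)(-0.20) − (0.00)(1.00) = 0.0200
  C_32 = −[(0.70)(-0.20) − (0.00)(-0.15)] = 0.1400
  C_33 = (0.70)(1.00) − (-0.10)(-0.15) = 0.6850
det(I−A) = Σ_j (I−A)_1j·C_1j = (0.70)(0.7000) + (-0.10)(0.1450) + (0.00)(0.2000) = 0.4755
adj(I−A) = Cᵀ =
  [ 0.7000   0.0700   0.0200]
  [ 0.1450   0.4900   0.1400]
  [ 0.2000   0.0200   0.6850]
(I − A)⁻¹ = adj(I−A) / det(I−A) ≈
  [   1.47213     0.14721     0.04206]
  [   0.30494     1.03049     0.29443]
  [   0.42061     0.04206     1.44059]
The output multiplier for sector j is the column-j sum of the Leontief inverse (I − A)⁻¹ = adj(I−A) / det(I−A).
Column P of adj(I−A): (0.0700, 0.4900, 0.0200); det(I−A) = 0.4755.
m_P = (0.0700 + 0.4900 + 0.0200) / 0.4755 = 0.58 / 0.4755 ≈ 1.2198.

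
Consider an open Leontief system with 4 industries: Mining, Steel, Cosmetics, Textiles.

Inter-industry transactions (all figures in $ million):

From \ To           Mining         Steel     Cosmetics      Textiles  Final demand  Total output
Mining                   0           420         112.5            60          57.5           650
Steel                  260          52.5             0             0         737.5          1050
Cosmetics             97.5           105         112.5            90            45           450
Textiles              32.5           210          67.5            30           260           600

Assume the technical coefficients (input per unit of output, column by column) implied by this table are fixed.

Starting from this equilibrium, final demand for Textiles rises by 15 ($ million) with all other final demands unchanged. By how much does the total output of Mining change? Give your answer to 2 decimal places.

Δx_1 = 3.31

Technical coefficients a_ij = z_ij / X_j:
  a_11 = 0/650 = 0.00, a_21 = 260/650 = 0.40, a_31 = 97.5/650 = 0.15, a_41 = 32.5/650 = 0.05
  a_12 = 420/1050 = 0.40, a_22 = 52.5/1050 = 0.05, a_32 = 105/1050 = 0.10, a_42 = 210/1050 = 0.20
  a_13 = 112.5/450 = 0.25, a_23 = 0/450 = 0.00, a_33 = 112.5/450 = 0.25, a_43 = 67.5/450 = 0.15
  a_14 = 60/600 = 0.10, a_24 = 0/600 = 0.00, a_34 = 90/600 = 0.15, a_44 = 30/600 = 0.05
I − A =
  [   1.00    -0.40    -0.25    -0.10]
  [  -0.40     0.95     0.00     0.00]
  [  -0.15    -0.10     0.75    -0.15]
  [  -0.05    -0.20    -0.15     0.95]
Compute the cofactors C_ij = (−1)^(i+j)·(3×3 minor ij) of I−A; the adjugate is their transpose:
adj(I−A) = Cᵀ =
  [ 0.655500   0.323750   0.239875   0.106875]
  [ 0.276000   0.646500   0.101000   0.045000]
  [ 0.192500   0.187500   0.737750   0.136750]
  [ 0.123000   0.182750   0.150375   0.546875]
det(I−A) = Σ_j (I−A)_1j·C_1j = (1.00)(0.655500) + (-0.40)(0.276000) + (-0.25)(0.192500) + (-0.10)(0.123000) = 0.484675
(I − A)⁻¹ = adj(I−A) / det(I−A) ≈
  [   1.3525     0.6680     0.4949     0.2205]
  [   0.5695     1.3339     0.2084     0.0928]
  [   0.3972     0.3869     1.5222     0.2821]
  [   0.2538     0.3771     0.3103     1.1283]
Δx = (I − A)⁻¹ Δd with Δd having +15 in the Textiles component and 0 elsewhere.
So Δx_1 = L_14 · (+15), where L_14 = adj(I−A)_14 / det(I−A) = 0.106875 / 0.484675.
Δx_1 = 0.106875 × (+15) / 0.484675 = 1.603125 / 0.484675 ≈ 3.31.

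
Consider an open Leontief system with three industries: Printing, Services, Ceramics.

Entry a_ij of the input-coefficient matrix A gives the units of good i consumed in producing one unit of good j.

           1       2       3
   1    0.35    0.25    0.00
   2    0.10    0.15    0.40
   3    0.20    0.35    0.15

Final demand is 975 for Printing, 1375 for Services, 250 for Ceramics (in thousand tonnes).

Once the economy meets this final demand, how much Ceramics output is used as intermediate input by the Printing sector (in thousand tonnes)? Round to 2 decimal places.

I − A =
  [   0.65    -0.25     0.00]
  [  -0.10     0.85    -0.40]
  [  -0.20    -0.35     0.85]
Cofactors of I−A, C_ij = (−1)^(i+j)·(minor ij) (rows/columns in the sector order above):
  C_11 = (0.85)(0.85) − (-0.40)(-0.35) = 0.5825
  C_12 = −[(-0.10)(0.85) − (-0.40)(-0.20)] = 0.1650
  C_13 = (-0.10)(-0.35) − (0.85)(-0.20) = 0.2050
  C_21 = −[(-0.25)(0.85) − (0.00)(-0.35)] = 0.2125
  C_22 = (0.65)(0.85) − (0.00)(-0.20) = 0.5525
  C_23 = −[(0.65)(-0.35) − (-0.25)(-0.20)] = 0.2775
  C_31 = (-0.25)(-0.40) − (0.00)(0.85) = 0.1000
  C_32 = −[(0.65)(-0.40) − (0.00)(-0.10)] = 0.2600
  C_33 = (0.65)(0.85) − (-0.25)(-0.10) = 0.5275
det(I−A) = Σ_j (I−A)_1j·C_1j = (0.65)(0.5825) + (-0.25)(0.1650) + (0.00)(0.2050) = 0.337375
adj(I−A) = Cᵀ =
  [ 0.5825   0.2125   0.1000]
  [ 0.1650   0.5525   0.2600]
  [ 0.2050   0.2775   0.5275]
(I − A)⁻¹ = adj(I−A) / det(I−A) ≈
  [   1.7266     0.6299     0.2964]
  [   0.4891     1.6376     0.7707]
  [   0.6076     0.8225     1.5635]
First solve x = (I − A)⁻¹ d = adj(I−A)·d / det(I−A); in particular x_1 = (0.5825·975 + 0.2125·1375 + 0.1000·250) / 0.337375 = 885.125 / 0.337375 ≈ 2623.5643.
Intermediate flow from 3 to 1: z_31 = a_31 · x_1 = 0.20 × 885.125 / 0.337375 = 177.025 / 0.337375 ≈ 524.71.

z_31 = 524.71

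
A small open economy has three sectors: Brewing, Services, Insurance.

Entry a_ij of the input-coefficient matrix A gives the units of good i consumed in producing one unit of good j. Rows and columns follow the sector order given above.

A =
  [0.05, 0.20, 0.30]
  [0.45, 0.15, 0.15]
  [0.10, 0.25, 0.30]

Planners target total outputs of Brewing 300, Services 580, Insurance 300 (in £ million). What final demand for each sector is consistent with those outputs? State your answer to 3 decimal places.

d_B = 79.000, d_S = 313.000, d_I = 35.000

I − A =
  [   0.95    -0.20    -0.30]
  [  -0.45     0.85    -0.15]
  [  -0.10    -0.25     0.70]
d = (I − A) x:
  d_B = (+0.95)·300 + (-0.20)·580 + (-0.30)·300 = 79.000
  d_S = (-0.45)·300 + (+0.85)·580 + (-0.15)·300 = 313.000
  d_I = (-0.10)·300 + (-0.25)·580 + (+0.70)·300 = 35.000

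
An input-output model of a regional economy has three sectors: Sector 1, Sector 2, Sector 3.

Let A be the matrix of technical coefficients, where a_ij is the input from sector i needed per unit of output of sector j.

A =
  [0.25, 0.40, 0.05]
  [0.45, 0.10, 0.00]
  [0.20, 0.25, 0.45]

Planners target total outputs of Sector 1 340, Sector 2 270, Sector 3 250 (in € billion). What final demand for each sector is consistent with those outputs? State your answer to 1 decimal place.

d_1 = 134.5, d_2 = 90.0, d_3 = 2.0

I − A =
  [   0.75    -0.40    -0.05]
  [  -0.45     0.90     0.00]
  [  -0.20    -0.25     0.55]
d = (I − A) x:
  d_1 = (+0.75)·340 + (-0.40)·270 + (-0.05)·250 = 134.5
  d_2 = (-0.45)·340 + (+0.90)·270 + (+0.00)·250 = 90.0
  d_3 = (-0.20)·340 + (-0.25)·270 + (+0.55)·250 = 2.0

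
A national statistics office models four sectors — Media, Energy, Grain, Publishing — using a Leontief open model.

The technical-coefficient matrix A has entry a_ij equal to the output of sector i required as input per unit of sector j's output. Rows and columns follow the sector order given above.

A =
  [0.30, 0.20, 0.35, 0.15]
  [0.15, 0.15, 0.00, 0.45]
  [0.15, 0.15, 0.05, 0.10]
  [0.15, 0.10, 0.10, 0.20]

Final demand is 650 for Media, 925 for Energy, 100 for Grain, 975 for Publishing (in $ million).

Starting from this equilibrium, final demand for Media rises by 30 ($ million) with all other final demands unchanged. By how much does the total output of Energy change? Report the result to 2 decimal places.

I − A =
  [   0.70    -0.20    -0.35    -0.15]
  [  -0.15     0.85     0.00    -0.45]
  [  -0.15    -0.15     0.95    -0.10]
  [  -0.15    -0.10    -0.10     0.80]
Compute the cofactors C_ij = (−1)^(i+j)·(3×3 minor ij) of I−A; the adjugate is their transpose:
adj(I−A) = Cᵀ =
  [ 0.588000   0.212000   0.244000   0.260000]
  [ 0.183375   0.454125   0.099375   0.302250]
  [ 0.137625   0.116875   0.385625   0.139750]
  [ 0.150375   0.111125   0.106375   0.484250]
det(I−A) = Σ_j (I−A)_1j·C_1j = (0.70)(0.588000) + (-0.20)(0.183375) + (-0.35)(0.137625) + (-0.15)(0.150375) = 0.3042
(I − A)⁻¹ = adj(I−A) / det(I−A) ≈
  [   1.9329     0.6969     0.8021     0.8547]
  [   0.6028     1.4929     0.3267     0.9936]
  [   0.4524     0.3842     1.2677     0.4594]
  [   0.4943     0.3653     0.3497     1.5919]
Δx = (I − A)⁻¹ Δd with Δd having +30 in the Media component and 0 elsewhere.
So Δx_E = L_EM · (+30), where L_EM = adj(I−A)_EM / det(I−A) = 0.183375 / 0.3042.
Δx_E = 0.183375 × (+30) / 0.3042 = 5.50125 / 0.3042 ≈ 18.08.

Δx_E = 18.08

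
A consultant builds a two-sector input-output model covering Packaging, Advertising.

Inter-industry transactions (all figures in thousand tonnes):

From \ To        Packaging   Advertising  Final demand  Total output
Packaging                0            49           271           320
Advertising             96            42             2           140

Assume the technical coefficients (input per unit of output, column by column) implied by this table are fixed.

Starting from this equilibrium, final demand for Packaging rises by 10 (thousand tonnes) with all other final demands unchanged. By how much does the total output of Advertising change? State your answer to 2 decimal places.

Δx_A = 5.04

Technical coefficients a_ij = z_ij / X_j:
  a_PP = 0/320 = 0.00, a_AP = 96/320 = 0.30
  a_PA = 49/140 = 0.35, a_AA = 42/140 = 0.30
I − A =
  [   1.00    -0.35]
  [  -0.30     0.70]
det(I−A) = (1.00)(0.70) − (-0.35)(-0.30) = 0.5950
adj(I−A) = [[0.70, 0.35], [0.30, 1.00]]
(I − A)⁻¹ = adj(I−A) / det(I−A) ≈
  [   1.1765     0.5882]
  [   0.5042     1.6807]
Δx = (I − A)⁻¹ Δd with Δd having +10 in the Packaging component and 0 elsewhere.
So Δx_A = L_AP · (+10), where L_AP = adj(I−A)_AP / det(I−A) = 0.30 / 0.5950.
Δx_A = 0.30 × (+10) / 0.5950 = 3.00 / 0.5950 ≈ 5.04.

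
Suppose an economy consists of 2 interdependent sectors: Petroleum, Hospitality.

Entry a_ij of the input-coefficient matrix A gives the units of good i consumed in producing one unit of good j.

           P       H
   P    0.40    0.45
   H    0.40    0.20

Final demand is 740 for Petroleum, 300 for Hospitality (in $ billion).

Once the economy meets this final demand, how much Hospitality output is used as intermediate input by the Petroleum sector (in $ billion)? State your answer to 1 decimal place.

I − A =
  [   0.60    -0.45]
  [  -0.40     0.80]
det(I−A) = (0.60)(0.80) − (-0.45)(-0.40) = 0.3000
adj(I−A) = [[0.80, 0.45], [0.40, 0.60]]
(I − A)⁻¹ = adj(I−A) / det(I−A) ≈
  [   2.6667     1.5000]
  [   1.3333     2.0000]
First solve x = (I − A)⁻¹ d = adj(I−A)·d / det(I−A); in particular x_P = (0.80·740 + 0.45·300) / 0.3000 = 727.00 / 0.3000 ≈ 2423.333.
Intermediate flow from H to P: z_HP = a_HP · x_P = 0.40 × 727.00 / 0.3000 = 290.80 / 0.3000 ≈ 969.3.

z_HP = 969.3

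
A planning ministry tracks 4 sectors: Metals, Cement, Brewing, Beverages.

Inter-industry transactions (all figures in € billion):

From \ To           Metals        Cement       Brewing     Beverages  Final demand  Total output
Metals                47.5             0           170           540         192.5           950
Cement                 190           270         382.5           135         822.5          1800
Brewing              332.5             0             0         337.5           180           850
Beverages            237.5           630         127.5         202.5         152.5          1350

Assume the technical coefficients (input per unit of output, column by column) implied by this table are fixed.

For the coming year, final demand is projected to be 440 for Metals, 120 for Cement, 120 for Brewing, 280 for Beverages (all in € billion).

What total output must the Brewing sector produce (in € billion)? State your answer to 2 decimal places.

x_3 = 830.34

Technical coefficients a_ij = z_ij / X_j:
  a_11 = 47.5/950 = 0.05, a_21 = 190/950 = 0.20, a_31 = 332.5/950 = 0.35, a_41 = 237.5/950 = 0.25
  a_12 = 0/1800 = 0.00, a_22 = 270/1800 = 0.15, a_32 = 0/1800 = 0.00, a_42 = 630/1800 = 0.35
  a_13 = 170/850 = 0.20, a_23 = 382.5/850 = 0.45, a_33 = 0/850 = 0.00, a_43 = 127.5/850 = 0.15
  a_14 = 540/1350 = 0.40, a_24 = 135/1350 = 0.10, a_34 = 337.5/1350 = 0.25, a_44 = 202.5/1350 = 0.15
I − A =
  [   0.95     0.00    -0.20    -0.40]
  [  -0.20     0.85    -0.45    -0.10]
  [  -0.35     0.00     1.00    -0.25]
  [  -0.25    -0.35    -0.15     0.85]
Compute the cofactors C_ij = (−1)^(i+j)·(3×3 minor ij) of I−A; the adjugate is their transpose:
adj(I−A) = Cᵀ =
  [ 0.616250   0.157500   0.251500   0.382500]
  [ 0.354750   0.578875   0.383625   0.347875]
  [ 0.311250   0.132125   0.540125   0.320875]
  [ 0.382250   0.308000   0.327250   0.748000]
det(I−A) = Σ_j (I−A)_1j·C_1j = (0.95)(0.616250) + (0.00)(0.354750) + (-0.20)(0.311250) + (-0.40)(0.382250) = 0.3702875
(I − A)⁻¹ = adj(I−A) / det(I−A) ≈
  [   1.6642     0.4253     0.6792     1.0330]
  [   0.9580     1.5633     1.0360     0.9395]
  [   0.8406     0.3568     1.4587     0.8666]
  [   1.0323     0.8318     0.8838     2.0201]
x = (I − A)⁻¹ d = adj(I−A)·d / det(I−A), with det(I−A) = 0.3702875:
  x_1 = (0.616250·440 + 0.157500·120 + 0.251500·120 + 0.382500·280) / 0.3702875 = 427.33 / 0.3702875 ≈ 1154.05
  x_2 = (0.354750·440 + 0.578875·120 + 0.383625·120 + 0.347875·280) / 0.3702875 = 368.995 / 0.3702875 ≈ 996.51
  x_3 = (0.311250·440 + 0.132125·120 + 0.540125·120 + 0.320875·280) / 0.3702875 = 307.465 / 0.3702875 ≈ 830.34
  x_4 = (0.382250·440 + 0.308000·120 + 0.327250·120 + 0.748000·280) / 0.3702875 = 453.86 / 0.3702875 ≈ 1225.70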